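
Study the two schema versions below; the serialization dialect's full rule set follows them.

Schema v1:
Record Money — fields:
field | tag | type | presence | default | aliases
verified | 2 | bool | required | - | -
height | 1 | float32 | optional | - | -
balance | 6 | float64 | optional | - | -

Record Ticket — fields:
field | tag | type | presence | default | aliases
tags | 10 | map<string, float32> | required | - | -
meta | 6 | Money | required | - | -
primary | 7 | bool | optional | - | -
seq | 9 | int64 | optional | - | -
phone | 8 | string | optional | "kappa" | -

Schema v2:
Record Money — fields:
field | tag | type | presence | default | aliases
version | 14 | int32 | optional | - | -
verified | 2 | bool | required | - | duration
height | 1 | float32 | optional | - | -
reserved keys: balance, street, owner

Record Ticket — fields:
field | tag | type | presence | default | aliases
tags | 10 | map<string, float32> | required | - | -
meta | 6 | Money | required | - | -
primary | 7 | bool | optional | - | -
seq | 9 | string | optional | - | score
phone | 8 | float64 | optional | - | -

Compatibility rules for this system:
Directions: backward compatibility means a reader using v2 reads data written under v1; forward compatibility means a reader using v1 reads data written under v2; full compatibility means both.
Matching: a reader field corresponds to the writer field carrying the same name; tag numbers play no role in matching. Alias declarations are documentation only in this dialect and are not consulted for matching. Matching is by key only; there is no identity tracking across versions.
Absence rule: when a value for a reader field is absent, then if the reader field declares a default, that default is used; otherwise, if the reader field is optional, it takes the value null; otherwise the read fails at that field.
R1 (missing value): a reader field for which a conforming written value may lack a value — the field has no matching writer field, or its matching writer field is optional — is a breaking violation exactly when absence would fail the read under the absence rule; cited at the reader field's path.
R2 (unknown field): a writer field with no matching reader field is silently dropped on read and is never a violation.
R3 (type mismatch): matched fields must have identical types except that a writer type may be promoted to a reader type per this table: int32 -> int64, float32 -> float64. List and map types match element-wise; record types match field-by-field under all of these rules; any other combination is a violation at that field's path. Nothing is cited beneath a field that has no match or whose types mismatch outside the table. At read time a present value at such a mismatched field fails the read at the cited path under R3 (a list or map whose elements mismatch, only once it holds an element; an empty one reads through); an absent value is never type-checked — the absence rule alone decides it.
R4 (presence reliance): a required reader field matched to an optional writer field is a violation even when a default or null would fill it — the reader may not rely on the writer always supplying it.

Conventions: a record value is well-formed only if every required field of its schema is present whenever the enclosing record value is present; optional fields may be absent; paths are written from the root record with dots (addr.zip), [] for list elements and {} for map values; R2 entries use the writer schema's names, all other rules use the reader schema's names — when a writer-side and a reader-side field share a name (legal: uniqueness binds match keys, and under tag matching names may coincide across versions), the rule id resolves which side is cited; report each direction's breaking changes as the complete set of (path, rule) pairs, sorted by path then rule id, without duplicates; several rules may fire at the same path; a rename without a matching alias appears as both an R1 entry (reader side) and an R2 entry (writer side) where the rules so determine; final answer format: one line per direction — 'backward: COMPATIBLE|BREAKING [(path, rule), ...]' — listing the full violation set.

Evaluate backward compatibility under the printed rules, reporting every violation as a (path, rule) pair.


backward: BREAKING [(phone, R3), (seq, R3)]

arrows below run writer -> reader for Ticket
checking backward for Ticket: reader v2 against writer v1:
  tags <- tags (map<string, float32> -> map<string, float32>, writer required)
  meta <- meta (Money -> Money, writer required)
  primary <- primary (bool -> bool, writer optional)
  seq <- seq (int64 -> string, writer optional)
  phone <- phone (string -> float64, writer optional)
  no writer field matches reader meta.version
  meta.verified <- meta.verified (bool -> bool, writer required)
  meta.height <- meta.height (float32 -> float32, writer optional)
  writer meta.balance: unknown to reader
  rule R3 violated at phone
  rule R3 violated at seq
  => backward verdict for Ticket: BREAKING, 2 violation(s)
ruling out the remaining Ticket differences:
  added field version to record Money: optional int32, tag 14 (in v2 it sits immediately before verified) -> no rule fires on it in Ticket's dialect; the asked verdict holds
  removed field balance from record Money (its key "balance" joins the reserved list) -> no rule fires on it in Ticket's dialect; the asked verdict holds


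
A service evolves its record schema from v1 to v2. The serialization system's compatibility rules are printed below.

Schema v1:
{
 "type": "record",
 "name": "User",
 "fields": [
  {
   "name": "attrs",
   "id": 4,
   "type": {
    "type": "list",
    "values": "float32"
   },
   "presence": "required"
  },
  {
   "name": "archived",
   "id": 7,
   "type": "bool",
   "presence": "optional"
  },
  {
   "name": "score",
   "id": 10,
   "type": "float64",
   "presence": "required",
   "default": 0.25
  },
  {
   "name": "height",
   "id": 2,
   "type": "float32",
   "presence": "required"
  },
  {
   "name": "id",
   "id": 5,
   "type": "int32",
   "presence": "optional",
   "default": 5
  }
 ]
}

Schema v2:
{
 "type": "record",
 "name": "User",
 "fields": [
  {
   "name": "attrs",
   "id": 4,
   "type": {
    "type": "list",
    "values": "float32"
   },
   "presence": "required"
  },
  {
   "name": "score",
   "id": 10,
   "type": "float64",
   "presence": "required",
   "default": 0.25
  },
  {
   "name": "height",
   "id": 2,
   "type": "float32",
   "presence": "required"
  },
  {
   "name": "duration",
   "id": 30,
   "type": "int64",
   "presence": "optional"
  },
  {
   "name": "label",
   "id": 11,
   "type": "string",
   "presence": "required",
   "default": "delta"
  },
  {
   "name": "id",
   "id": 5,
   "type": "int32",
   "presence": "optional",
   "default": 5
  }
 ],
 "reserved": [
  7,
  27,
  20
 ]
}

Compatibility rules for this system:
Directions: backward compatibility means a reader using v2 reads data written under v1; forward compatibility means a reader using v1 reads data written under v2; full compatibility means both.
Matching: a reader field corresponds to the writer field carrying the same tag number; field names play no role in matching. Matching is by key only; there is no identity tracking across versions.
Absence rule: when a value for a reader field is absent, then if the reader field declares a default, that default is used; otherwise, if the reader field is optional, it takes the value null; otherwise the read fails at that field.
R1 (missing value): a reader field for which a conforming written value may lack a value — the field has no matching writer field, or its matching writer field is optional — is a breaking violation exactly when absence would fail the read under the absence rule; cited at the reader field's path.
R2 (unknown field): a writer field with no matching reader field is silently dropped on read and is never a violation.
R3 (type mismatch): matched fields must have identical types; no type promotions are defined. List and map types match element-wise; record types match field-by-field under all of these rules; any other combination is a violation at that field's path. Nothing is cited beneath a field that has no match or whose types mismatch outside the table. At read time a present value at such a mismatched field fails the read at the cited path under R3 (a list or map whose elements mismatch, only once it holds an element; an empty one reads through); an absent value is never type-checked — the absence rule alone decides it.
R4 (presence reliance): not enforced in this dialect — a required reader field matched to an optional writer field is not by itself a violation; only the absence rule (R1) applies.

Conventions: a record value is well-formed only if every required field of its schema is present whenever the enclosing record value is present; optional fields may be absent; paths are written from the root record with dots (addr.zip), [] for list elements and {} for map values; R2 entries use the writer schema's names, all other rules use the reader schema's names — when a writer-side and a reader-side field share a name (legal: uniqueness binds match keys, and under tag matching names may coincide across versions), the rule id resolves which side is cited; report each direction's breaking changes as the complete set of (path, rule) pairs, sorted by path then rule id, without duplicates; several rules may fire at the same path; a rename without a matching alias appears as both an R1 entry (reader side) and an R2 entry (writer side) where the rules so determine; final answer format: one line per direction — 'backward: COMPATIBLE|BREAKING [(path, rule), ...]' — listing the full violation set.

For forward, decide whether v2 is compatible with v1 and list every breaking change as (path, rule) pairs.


each type pair in User: writer, then reader
forward pass over User, reader schema v1, writer schema v2:
  attrs: paired with writer attrs (list<float32> -> list<float32>; writer required)
  archived has no writer counterpart
  score: paired with writer score (float64 -> float64; writer required)
  height: paired with writer height (float32 -> float32; writer required)
  id: paired with writer id (int32 -> int32; writer optional)
  duration (writer side), unknown to reader
  label (writer side), unknown to reader
  nothing fires on User: forward is COMPATIBLE
ruling out the remaining User differences:
  added field label to record User: required string, tag 11, default "delta" (in v2 it sits immediately before id) -> no rule fires on it in User's dialect; the asked verdict holds
  removed field archived from record User (its key 7 joins the reserved list) -> no rule fires on it in User's dialect; the asked verdict holds
  added field duration to record User: optional int64, tag 30 (in v2 it sits immediately before id) -> no rule fires on it in User's dialect; the asked verdict holds

forward: COMPATIBLE []


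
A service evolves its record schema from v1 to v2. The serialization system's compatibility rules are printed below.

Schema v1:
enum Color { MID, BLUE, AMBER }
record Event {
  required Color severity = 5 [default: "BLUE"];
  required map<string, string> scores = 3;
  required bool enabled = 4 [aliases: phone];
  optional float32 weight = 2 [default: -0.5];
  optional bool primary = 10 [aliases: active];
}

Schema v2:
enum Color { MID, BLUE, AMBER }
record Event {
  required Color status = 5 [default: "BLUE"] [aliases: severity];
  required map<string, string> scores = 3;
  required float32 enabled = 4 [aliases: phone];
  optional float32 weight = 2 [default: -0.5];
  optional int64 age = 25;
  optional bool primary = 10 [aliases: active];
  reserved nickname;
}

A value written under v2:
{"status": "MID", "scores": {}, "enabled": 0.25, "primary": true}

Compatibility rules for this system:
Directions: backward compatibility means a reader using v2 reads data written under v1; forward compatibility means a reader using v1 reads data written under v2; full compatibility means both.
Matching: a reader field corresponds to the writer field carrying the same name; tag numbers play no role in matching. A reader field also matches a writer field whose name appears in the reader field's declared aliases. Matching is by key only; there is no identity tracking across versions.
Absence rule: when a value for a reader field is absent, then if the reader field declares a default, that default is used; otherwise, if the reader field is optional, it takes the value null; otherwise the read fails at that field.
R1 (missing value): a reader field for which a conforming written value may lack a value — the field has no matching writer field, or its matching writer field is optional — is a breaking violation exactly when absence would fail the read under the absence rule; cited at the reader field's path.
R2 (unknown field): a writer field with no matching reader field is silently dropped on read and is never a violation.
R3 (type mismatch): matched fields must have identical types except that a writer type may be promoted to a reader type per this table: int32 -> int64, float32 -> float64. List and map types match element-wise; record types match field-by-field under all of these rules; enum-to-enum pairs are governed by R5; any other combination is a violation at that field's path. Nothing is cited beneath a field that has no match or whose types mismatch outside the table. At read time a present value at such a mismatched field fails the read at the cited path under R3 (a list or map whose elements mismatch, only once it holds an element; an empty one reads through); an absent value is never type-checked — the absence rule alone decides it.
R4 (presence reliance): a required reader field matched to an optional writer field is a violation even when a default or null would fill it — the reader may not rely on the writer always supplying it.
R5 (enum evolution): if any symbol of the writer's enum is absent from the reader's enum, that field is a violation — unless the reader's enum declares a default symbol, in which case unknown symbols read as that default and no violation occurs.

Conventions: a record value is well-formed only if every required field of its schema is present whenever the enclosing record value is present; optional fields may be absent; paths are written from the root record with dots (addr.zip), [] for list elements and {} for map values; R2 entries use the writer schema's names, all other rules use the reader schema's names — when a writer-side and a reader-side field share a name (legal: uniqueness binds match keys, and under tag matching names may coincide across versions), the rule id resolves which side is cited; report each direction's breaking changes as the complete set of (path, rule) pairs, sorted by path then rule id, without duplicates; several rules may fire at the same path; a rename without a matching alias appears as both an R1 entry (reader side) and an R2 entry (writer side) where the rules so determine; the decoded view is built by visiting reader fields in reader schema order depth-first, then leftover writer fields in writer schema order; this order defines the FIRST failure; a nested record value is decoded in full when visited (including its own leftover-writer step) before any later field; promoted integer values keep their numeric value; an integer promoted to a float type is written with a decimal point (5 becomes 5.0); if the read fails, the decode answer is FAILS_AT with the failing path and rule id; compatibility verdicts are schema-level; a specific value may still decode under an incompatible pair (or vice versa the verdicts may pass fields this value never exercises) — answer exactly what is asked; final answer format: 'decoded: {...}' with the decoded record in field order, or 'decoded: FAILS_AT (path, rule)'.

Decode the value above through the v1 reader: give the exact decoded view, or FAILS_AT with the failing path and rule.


in Event below, arrows point writer -> reader
decoding the Event value with the v1 reader:
  severity := "BLUE" (absent -> default)
  scores := {}
  read fails at enabled under R3
  => FAILS_AT (enabled, R3)
diffs on Event not affecting the asked answer:
  added field age to record Event: optional int64, tag 25 (in v2 it sits immediately before primary) -> no rule fires on it and the decoded Event view is identical with or without it
  renamed field severity to status in record Event (alias severity declared on the renamed field) -> no rule fires on it and the decoded Event view is identical with or without it

decoded: FAILS_AT (enabled, R3)


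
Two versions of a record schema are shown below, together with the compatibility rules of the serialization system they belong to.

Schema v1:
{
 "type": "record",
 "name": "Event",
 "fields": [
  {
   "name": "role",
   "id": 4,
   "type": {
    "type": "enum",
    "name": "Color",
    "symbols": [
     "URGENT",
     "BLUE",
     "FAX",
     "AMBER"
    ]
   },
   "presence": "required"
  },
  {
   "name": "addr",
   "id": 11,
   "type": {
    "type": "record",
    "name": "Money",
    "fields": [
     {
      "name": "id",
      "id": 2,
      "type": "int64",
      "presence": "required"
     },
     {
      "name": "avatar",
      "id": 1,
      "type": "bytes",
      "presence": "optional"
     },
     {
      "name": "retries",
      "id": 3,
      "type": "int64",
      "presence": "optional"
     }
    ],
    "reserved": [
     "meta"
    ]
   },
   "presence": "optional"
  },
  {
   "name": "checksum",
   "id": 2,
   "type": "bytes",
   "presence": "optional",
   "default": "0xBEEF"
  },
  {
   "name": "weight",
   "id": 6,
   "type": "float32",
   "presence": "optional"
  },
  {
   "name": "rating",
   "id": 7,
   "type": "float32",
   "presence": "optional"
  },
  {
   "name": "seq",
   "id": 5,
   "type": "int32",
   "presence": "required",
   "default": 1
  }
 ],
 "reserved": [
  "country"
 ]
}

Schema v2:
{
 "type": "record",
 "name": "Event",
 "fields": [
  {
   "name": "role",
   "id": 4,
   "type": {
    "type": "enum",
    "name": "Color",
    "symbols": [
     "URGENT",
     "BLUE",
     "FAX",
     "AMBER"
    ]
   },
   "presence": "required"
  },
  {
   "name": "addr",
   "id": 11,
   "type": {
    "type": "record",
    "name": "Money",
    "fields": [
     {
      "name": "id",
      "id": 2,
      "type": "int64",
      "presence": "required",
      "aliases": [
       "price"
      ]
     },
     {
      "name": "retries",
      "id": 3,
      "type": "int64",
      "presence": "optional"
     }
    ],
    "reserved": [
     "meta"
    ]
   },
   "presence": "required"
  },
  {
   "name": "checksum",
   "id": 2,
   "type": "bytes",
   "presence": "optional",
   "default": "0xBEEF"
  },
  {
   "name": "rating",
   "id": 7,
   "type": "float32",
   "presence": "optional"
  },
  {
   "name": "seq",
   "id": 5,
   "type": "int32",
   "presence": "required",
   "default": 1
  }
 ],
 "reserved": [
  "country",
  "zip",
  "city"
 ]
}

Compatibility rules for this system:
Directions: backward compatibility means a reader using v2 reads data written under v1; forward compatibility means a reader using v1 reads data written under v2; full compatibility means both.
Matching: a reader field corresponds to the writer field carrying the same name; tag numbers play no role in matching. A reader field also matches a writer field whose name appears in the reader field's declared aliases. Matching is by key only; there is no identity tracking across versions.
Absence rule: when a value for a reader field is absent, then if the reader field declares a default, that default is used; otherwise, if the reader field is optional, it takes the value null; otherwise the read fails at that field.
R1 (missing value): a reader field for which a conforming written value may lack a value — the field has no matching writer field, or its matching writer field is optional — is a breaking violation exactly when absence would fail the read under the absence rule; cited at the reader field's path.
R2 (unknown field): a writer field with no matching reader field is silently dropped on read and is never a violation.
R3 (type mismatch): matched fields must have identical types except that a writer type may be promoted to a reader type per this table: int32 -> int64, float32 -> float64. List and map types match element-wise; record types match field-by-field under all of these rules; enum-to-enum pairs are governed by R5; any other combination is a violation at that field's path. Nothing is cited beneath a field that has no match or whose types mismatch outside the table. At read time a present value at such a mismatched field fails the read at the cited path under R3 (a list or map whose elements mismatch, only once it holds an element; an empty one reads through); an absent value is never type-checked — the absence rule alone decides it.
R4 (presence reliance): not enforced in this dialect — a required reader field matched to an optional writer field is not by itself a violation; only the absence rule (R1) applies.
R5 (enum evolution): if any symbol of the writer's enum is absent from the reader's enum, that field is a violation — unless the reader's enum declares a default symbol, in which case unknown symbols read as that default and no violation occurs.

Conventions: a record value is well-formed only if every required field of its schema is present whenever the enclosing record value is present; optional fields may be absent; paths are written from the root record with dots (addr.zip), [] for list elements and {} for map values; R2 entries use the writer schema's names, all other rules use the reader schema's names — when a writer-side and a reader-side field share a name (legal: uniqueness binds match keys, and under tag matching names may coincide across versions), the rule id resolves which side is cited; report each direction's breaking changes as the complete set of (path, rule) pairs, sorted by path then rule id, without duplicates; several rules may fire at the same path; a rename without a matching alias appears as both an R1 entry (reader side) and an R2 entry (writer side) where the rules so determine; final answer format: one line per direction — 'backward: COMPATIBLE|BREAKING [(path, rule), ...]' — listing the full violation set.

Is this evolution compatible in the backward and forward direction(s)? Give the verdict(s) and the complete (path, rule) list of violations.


backward: BREAKING [(addr, R1)]; forward: COMPATIBLE []

arrows below run writer -> reader for Event
backward pass over Event, reader schema v2, writer schema v1:
  role: paired with writer role (Color -> Color; writer required)
  addr: paired with writer addr (Money -> Money; writer optional)
  checksum: paired with writer checksum (bytes -> bytes; writer optional)
  rating: paired with writer rating (float32 -> float32; writer optional)
  seq: paired with writer seq (int32 -> int32; writer required)
  weight (writer side), unknown to reader
  addr.id: paired with writer addr.id (int64 -> int64; writer required)
  addr.retries: paired with writer addr.retries (int64 -> int64; writer optional)
  addr.avatar (writer side), unknown to reader
  violation R1 at addr
  => 1 violation(s): backward is BREAKING for Event
forward pass over Event, reader schema v1, writer schema v2:
  role: paired with writer role (Color -> Color; writer required)
  addr: paired with writer addr (Money -> Money; writer required)
  checksum: paired with writer checksum (bytes -> bytes; writer optional)
  weight has no writer counterpart
  rating: paired with writer rating (float32 -> float32; writer optional)
  seq: paired with writer seq (int32 -> int32; writer required)
  addr.id: paired with writer addr.id (int64 -> int64; writer required)
  addr.avatar has no writer counterpart
  addr.retries: paired with writer addr.retries (int64 -> int64; writer optional)
  => forward verdict for Event: COMPATIBLE, no violations


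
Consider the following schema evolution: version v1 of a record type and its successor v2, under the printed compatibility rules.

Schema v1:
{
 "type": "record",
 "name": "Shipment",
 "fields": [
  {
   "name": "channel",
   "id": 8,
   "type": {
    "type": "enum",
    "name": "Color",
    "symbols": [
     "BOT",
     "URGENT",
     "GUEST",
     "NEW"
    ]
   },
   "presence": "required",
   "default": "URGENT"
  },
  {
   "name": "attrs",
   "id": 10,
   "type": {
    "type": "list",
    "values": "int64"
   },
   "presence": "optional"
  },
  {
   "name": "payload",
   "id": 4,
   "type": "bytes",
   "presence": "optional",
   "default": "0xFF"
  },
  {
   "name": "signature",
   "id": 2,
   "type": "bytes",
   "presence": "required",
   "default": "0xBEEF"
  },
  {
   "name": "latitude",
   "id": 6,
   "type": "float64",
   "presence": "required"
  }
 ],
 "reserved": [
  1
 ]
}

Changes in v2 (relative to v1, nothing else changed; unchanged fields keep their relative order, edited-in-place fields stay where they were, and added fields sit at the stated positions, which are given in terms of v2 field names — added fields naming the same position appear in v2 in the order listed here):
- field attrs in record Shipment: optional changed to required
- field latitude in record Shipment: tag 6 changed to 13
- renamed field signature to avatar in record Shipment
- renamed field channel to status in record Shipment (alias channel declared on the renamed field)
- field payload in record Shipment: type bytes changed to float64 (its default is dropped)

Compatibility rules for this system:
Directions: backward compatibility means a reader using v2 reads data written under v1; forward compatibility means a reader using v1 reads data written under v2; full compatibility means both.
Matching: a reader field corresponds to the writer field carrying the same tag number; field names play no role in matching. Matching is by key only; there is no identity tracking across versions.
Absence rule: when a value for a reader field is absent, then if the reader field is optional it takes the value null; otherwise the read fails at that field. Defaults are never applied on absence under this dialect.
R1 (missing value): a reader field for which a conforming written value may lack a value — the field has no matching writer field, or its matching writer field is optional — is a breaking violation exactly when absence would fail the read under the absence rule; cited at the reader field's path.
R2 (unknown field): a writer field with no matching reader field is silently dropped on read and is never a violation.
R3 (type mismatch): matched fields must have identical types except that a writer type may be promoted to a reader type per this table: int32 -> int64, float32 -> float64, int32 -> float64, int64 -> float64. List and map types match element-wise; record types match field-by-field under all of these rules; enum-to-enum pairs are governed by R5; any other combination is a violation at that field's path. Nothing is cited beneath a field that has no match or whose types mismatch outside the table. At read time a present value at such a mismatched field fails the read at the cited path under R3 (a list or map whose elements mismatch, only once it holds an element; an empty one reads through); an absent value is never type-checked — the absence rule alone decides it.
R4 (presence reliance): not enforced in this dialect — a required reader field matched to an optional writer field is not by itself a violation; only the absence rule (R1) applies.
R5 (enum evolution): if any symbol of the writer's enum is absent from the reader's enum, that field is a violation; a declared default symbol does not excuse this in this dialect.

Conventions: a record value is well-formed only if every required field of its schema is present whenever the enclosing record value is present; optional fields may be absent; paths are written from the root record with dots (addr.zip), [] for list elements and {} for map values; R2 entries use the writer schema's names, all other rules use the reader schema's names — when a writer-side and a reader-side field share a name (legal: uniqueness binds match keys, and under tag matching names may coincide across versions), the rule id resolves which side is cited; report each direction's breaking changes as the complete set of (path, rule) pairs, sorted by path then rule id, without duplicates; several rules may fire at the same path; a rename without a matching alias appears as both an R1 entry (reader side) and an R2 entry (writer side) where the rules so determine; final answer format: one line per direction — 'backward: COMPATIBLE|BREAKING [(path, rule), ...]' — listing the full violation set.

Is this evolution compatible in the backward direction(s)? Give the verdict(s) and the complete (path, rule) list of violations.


each type pair in Shipment: writer, then reader
backward on Shipment — v2 reading data written by v1:
  status: Color -> Color, writer required; from channel
  attrs: list<int64> -> list<int64>, writer optional; from attrs
  payload: bytes -> float64, writer optional; from payload
  avatar: bytes -> bytes, writer required; from signature
  latitude: no writer-side match
  writer latitude: unknown to reader
  rule R1 violated at attrs
  rule R1 violated at latitude
  rule R3 violated at payload
  => backward: BREAKING (3)
remaining Shipment differences; none change what is asked:
  renamed field signature to avatar in record Shipment -> fires no rule on Shipment, leaving the asked answer as it is
  renamed field channel to status in record Shipment (alias channel declared on the renamed field) -> fires no rule on Shipment, leaving the asked answer as it is

backward: BREAKING [(attrs, R1), (latitude, R1), (payload, R3)]


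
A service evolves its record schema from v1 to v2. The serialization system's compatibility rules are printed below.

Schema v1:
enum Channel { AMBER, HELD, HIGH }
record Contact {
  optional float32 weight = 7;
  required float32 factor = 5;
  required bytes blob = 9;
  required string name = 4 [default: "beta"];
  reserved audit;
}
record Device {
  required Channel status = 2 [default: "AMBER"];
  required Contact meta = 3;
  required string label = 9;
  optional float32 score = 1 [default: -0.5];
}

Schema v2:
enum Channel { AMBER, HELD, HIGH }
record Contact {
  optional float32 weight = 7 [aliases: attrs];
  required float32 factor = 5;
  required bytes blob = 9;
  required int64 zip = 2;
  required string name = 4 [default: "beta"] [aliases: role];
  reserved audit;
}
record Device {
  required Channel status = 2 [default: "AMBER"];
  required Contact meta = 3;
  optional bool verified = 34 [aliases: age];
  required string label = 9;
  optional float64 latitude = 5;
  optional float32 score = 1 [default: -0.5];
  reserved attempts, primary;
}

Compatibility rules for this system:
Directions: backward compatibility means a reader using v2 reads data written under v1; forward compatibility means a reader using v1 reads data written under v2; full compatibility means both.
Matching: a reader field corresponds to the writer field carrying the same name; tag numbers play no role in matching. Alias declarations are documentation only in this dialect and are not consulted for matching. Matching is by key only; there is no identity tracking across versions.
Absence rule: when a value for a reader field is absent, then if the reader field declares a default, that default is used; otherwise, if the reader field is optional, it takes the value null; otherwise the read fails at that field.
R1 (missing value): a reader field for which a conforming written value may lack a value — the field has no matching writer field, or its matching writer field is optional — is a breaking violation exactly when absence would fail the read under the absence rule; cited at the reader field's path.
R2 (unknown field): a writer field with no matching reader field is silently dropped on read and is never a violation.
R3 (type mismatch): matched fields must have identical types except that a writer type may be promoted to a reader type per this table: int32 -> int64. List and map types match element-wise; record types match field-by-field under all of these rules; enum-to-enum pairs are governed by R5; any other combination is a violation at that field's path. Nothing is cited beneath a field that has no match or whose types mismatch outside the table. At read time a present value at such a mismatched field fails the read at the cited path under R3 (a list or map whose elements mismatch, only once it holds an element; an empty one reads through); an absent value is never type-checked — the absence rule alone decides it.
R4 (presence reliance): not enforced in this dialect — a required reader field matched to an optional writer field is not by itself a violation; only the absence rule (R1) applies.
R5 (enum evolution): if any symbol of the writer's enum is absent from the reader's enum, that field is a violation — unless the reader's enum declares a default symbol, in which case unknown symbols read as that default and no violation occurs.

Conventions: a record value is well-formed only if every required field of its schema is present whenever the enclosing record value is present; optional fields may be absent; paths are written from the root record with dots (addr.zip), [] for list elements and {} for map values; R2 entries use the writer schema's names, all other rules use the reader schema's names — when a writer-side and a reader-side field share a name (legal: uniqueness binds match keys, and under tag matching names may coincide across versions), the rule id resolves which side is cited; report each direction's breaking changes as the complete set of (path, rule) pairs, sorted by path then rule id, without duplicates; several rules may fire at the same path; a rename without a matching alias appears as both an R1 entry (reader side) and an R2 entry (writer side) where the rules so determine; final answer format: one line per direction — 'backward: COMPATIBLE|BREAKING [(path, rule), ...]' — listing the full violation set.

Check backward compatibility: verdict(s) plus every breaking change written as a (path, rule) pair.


arrows below run writer -> reader for Device
checking backward for Device: reader v2 against writer v1:
  status: Channel -> Channel, writer required; from status
  meta: Contact -> Contact, writer required; from meta
  verified has no writer counterpart
  label: string -> string, writer required; from label
  latitude has no writer counterpart
  score: float32 -> float32, writer optional; from score
  meta.weight: float32 -> float32, writer optional; from meta.weight
  meta.factor: float32 -> float32, writer required; from meta.factor
  meta.blob: bytes -> bytes, writer required; from meta.blob
  meta.zip has no writer counterpart
  meta.name: string -> string, writer required; from meta.name
  R1 fires at meta.zip
  => backward verdict for Device: BREAKING, 1 violation(s)
ruling out the remaining Device differences:
  added field latitude to record Device: optional float64, tag 5 (in v2 it sits immediately before score) -> fires no rule on Device, leaving the asked answer as it is
  added field verified to record Device: optional bool, tag 34 (in v2 it sits immediately before label) -> fires no rule on Device, leaving the asked answer as it is

backward: BREAKING [(meta.zip, R1)]


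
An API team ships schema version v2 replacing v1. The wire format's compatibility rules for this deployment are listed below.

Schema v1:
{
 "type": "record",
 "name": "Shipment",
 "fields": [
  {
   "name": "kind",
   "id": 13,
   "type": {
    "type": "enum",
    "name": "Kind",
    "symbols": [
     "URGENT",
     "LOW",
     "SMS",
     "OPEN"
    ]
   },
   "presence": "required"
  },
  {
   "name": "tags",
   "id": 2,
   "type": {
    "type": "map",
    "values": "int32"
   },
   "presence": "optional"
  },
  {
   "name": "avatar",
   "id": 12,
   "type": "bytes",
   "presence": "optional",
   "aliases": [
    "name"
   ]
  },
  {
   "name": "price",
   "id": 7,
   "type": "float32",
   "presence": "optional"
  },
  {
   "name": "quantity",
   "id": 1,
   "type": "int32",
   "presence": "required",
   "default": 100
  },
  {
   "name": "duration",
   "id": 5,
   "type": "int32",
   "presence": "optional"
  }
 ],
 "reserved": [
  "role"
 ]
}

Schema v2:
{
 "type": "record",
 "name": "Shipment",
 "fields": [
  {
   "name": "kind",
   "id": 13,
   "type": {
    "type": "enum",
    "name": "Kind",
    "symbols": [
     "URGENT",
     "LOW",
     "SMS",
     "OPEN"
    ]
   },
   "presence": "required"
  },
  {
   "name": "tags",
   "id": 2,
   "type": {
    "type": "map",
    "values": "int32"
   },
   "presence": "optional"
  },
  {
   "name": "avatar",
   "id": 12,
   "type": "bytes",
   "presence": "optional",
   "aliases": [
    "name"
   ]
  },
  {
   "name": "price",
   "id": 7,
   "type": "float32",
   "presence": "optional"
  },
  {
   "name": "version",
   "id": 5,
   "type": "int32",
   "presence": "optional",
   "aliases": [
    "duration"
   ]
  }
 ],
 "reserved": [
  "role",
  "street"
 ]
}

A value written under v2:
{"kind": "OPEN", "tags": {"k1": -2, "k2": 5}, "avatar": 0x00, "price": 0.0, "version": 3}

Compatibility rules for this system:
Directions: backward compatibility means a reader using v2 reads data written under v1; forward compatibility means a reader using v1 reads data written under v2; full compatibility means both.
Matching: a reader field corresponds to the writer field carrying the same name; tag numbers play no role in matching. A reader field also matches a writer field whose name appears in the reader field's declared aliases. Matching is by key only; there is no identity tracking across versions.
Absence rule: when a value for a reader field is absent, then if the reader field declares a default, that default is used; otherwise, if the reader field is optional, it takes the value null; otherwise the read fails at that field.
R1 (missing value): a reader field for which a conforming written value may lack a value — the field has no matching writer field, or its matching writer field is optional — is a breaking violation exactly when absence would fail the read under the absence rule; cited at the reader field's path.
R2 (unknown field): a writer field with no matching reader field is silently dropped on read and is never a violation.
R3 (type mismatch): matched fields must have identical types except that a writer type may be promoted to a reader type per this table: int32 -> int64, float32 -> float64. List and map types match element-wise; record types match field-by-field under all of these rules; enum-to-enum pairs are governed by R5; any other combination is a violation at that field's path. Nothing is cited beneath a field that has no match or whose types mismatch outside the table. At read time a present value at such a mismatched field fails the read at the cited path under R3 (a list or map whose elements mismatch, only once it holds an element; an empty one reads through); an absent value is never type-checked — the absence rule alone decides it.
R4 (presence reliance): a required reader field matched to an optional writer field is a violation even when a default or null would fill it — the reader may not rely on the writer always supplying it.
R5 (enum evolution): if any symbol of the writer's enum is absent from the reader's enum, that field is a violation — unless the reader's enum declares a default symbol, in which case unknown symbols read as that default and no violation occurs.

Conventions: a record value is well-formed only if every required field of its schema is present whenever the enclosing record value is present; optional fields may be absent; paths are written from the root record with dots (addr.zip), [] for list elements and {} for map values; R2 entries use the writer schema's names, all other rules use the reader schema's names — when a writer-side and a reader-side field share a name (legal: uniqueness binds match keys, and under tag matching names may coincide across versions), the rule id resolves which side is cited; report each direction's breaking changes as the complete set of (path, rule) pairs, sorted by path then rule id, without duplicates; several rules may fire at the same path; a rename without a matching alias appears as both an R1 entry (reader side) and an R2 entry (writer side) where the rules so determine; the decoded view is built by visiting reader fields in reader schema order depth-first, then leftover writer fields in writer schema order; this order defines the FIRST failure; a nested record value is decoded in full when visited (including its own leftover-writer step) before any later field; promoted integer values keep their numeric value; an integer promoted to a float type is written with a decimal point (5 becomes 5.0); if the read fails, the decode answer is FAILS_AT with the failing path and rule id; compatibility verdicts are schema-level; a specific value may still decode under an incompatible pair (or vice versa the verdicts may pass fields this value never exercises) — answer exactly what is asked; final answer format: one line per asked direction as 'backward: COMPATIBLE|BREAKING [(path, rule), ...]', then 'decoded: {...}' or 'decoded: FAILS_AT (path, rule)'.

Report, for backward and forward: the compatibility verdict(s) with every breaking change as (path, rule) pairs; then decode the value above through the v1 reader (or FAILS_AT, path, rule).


arrows below run writer -> reader for Shipment
checking backward for Shipment: reader v2 against writer v1:
  writer required, Kind -> Kind: reader kind maps from writer kind
  writer optional, map<string, int32> -> map<string, int32>: reader tags maps from writer tags
  writer optional, bytes -> bytes: reader avatar maps from writer avatar
  writer optional, float32 -> float32: reader price maps from writer price
  writer optional, int32 -> int32: reader version maps from writer duration
  writer quantity: unknown to reader
  => backward: COMPATIBLE
checking forward for Shipment: reader v1 against writer v2:
  writer required, Kind -> Kind: reader kind maps from writer kind
  writer optional, map<string, int32> -> map<string, int32>: reader tags maps from writer tags
  writer optional, bytes -> bytes: reader avatar maps from writer avatar
  writer optional, float32 -> float32: reader price maps from writer price
  quantity: no writer-side match
  duration: no writer-side match
  writer version: unknown to reader
  => forward: COMPATIBLE
decoding the Shipment value with the v1 reader:
  kind := "OPEN"
  tags := {"k1": -2, "k2": 5}
  avatar := 0x00
  price := 0.0
  quantity := 100 (no value, default fills)
  duration := null (not supplied -> null)
  writer version: unmatched, discarded
  => decoded: {"kind": "OPEN", "tags": {"k1": -2, "k2": 5}, "avatar": 0x00, "price": 0.0, "quantity": 100, "duration": null}

backward: COMPATIBLE []; forward: COMPATIBLE []; decoded: {"kind": "OPEN", "tags": {"k1": -2, "k2": 5}, "avatar": 0x00, "price": 0.0, "quantity": 100, "duration": null}
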